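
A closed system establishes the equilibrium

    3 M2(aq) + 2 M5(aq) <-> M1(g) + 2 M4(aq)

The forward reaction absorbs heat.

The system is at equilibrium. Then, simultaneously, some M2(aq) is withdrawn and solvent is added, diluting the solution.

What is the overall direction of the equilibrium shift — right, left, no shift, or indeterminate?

Removing M2 (aq), a reactant, drives the reaction to the left.
Dilution lowers every aqueous concentration by the same factor. Δn_aq = 2 − 5 = -3, so the system shifts toward the side with more dissolved moles — to the left.
All effects act in the same direction — net shift to the left.

left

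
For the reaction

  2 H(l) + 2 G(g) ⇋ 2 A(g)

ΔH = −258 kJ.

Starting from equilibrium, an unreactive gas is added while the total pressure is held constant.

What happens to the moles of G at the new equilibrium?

unchanged

Adding inert gas at constant total pressure expands the volume, scaling every reacting partial pressure by the same factor. Δn_gas = 2 − 2 = 0, so Q is unchanged — no shift.
No net shift occurs, so the amount of G is unchanged.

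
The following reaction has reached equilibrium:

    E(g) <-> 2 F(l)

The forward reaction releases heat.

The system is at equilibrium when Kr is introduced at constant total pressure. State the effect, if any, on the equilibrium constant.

unchanged

The equilibrium constant depends only on temperature. This perturbation may move the position of equilibrium, but since T is unchanged, K itself is unchanged.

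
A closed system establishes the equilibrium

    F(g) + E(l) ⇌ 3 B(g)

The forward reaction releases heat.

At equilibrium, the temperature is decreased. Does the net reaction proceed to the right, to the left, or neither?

The forward reaction is exothermic. Lowering T favours the exothermic direction — shift to the right.

right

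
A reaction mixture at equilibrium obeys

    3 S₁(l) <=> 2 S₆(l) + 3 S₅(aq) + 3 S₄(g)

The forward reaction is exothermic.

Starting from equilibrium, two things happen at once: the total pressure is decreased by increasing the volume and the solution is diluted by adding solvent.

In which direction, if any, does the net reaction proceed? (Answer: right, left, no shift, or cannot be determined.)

right

Gas moles: reactants 0, products 3 (Δn_gas = +3). Expansion shifts the system toward the side with more moles of gas — to the right.
Dilution lowers every aqueous concentration by the same factor. Δn_aq = 3 − 0 = +3, so the system shifts toward the side with more dissolved moles — to the right.
All effects act in the same direction — net shift to the right.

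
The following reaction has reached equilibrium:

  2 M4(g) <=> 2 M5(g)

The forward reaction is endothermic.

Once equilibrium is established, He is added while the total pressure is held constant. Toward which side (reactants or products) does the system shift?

Adding inert gas at constant total pressure expands the volume, scaling every reacting partial pressure by the same factor. Δn_gas = 2 − 2 = 0, so Q is unchanged — no shift.

no shift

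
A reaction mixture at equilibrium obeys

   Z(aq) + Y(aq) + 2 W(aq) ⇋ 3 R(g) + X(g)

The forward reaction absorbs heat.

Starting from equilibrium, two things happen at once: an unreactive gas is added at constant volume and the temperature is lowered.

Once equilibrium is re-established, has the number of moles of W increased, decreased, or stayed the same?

At constant volume, adding an inert gas leaves every reacting species' partial pressure unchanged, so Q is unchanged — no shift from this change.
The forward reaction is endothermic. Lowering T favours the exothermic direction — shift to the left.
The net shift is to the left. W is a reactant, so its amount increases.

increases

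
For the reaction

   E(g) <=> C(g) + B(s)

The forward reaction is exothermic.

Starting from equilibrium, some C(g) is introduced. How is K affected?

unchanged

The equilibrium constant depends only on temperature. This perturbation may move the position of equilibrium, but since T is unchanged, K itself is unchanged.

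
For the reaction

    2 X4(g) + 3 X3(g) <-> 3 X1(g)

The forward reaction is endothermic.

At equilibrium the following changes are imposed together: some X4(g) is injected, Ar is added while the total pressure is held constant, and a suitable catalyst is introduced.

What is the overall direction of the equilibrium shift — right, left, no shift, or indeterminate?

Adding X4 (g), a reactant, drives the reaction to the right.
Adding inert gas at constant total pressure expands the volume and lowers every reacting partial pressure. With Δn_gas = 3 − 5 = -2, Q moves away from K toward the side with fewer gas moles, so the system shifts toward the side with more gas moles — to the left.
A catalyst speeds both forward and reverse rates equally; it changes neither Q nor K — no shift from this change.
The individual effects push in opposite directions; without quantitative information the net direction cannot be determined.

cannot be determined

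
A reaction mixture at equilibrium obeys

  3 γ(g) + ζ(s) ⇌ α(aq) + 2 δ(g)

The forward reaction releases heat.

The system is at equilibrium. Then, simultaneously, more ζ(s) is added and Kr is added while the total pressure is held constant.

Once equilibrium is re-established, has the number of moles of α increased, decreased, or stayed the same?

decreases

ζ is a pure solid; its activity is 1 regardless of amount, so Q is unaffected — no shift from this change.
Adding inert gas at constant total pressure expands the volume and lowers every reacting partial pressure. With Δn_gas = 2 − 3 = -1, Q moves away from K toward the side with fewer gas moles, so the system shifts toward the side with more gas moles — to the left.
The net shift is to the left. α is a product, so its amount decreases.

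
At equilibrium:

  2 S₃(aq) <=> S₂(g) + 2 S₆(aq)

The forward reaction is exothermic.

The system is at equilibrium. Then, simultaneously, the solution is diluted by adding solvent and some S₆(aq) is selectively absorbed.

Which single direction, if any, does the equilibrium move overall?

right

Dilution scales every aqueous concentration by the same factor. Δn_aq = 2 − 2 = 0, so Q is unchanged — no shift.
Removing S₆ (aq), a product, drives the reaction to the right.
Only the nonzero effect(s) matter; the net shift is to the right.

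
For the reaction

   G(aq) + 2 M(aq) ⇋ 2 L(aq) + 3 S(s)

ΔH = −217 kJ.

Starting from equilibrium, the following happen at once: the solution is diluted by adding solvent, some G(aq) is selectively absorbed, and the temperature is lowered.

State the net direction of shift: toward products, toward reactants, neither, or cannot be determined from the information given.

Dilution lowers every aqueous concentration by the same factor. Δn_aq = 2 − 3 = -1, so the system shifts toward the side with more dissolved moles — to the left.
Removing G (aq), a reactant, drives the reaction to the left.
The forward reaction is exothermic. Lowering T favours the exothermic direction — shift to the right.
The individual effects push in opposite directions; without quantitative information the net direction cannot be determined.

cannot be determined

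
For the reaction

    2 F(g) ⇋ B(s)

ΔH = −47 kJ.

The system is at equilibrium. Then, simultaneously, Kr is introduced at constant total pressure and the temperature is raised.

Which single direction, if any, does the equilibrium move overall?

left

Adding inert gas at constant total pressure expands the volume and lowers every reacting partial pressure. With Δn_gas = 0 − 2 = -2, Q moves away from K toward the side with fewer gas moles, so the system shifts toward the side with more gas moles — to the left.
The forward reaction is exothermic. Raising T favours the endothermic direction — shift to the left.
All effects act in the same direction — net shift to the left.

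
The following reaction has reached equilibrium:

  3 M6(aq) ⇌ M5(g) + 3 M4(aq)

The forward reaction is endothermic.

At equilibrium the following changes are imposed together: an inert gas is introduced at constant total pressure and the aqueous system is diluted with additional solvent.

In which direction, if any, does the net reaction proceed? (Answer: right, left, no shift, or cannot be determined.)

Adding inert gas at constant total pressure expands the volume and lowers every reacting partial pressure. With Δn_gas = 1 − 0 = +1, Q moves away from K toward the side with fewer gas moles, so the system shifts toward the side with more gas moles — to the right.
Dilution scales every aqueous concentration by the same factor. Δn_aq = 3 − 3 = 0, so Q is unchanged — no shift.
Only the nonzero effect(s) matter; the net shift is to the right.

right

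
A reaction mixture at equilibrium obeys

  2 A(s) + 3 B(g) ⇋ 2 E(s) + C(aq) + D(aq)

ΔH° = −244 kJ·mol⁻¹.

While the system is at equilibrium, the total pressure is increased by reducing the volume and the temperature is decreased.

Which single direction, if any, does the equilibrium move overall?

Gas moles: reactants 3, products 0 (Δn_gas = -3). Compression shifts the system toward the side with fewer moles of gas — to the right.
The forward reaction is exothermic. Lowering T favours the exothermic direction — shift to the right.
All effects act in the same direction — net shift to the right.

right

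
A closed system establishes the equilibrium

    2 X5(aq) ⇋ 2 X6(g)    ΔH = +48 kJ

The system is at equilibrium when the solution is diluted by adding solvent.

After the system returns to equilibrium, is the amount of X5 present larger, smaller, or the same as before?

Dilution lowers every aqueous concentration by the same factor. Δn_aq = 0 − 2 = -2, so the system shifts toward the side with more dissolved moles — to the left.
The net shift is to the left. X5 is a reactant, so its amount increases.

increases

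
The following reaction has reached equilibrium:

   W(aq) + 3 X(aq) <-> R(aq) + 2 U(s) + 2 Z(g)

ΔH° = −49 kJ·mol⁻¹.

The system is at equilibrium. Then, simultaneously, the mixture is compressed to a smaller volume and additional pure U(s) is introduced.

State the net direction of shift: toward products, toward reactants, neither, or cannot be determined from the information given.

Gas moles: reactants 0, products 2 (Δn_gas = +2). Compression shifts the system toward the side with fewer moles of gas — to the left.
U is a pure solid; its activity is 1 regardless of amount, so Q is unaffected — no shift from this change.
Only the nonzero effect(s) matter; the net shift is to the left.

left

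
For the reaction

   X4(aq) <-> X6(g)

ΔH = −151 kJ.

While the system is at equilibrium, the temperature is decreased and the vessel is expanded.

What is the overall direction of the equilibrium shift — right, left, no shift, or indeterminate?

The forward reaction is exothermic. Lowering T favours the exothermic direction — shift to the right.
Gas moles: reactants 0, products 1 (Δn_gas = +1). Expansion shifts the system toward the side with more moles of gas — to the right.
All effects act in the same direction — net shift to the right.

right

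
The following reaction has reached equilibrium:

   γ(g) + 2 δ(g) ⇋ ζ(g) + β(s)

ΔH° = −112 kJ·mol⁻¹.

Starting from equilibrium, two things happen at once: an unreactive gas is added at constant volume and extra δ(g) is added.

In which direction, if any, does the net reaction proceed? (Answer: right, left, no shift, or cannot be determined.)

right

At constant volume, adding an inert gas leaves every reacting species' partial pressure unchanged, so Q is unchanged — no shift from this change.
Adding δ (g), a reactant, drives the reaction to the right.
Only the nonzero effect(s) matter; the net shift is to the right.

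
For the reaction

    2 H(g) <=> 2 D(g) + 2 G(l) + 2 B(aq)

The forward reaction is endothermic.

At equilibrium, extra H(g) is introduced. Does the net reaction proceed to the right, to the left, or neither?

Adding H (g), a reactant, drives the reaction to the right.

right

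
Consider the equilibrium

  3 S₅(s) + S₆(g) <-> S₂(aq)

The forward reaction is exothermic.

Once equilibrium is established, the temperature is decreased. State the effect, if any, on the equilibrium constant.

K depends on temperature via the van 't Hoff relation. The forward reaction is exothermic, so lowering T increases K.

increases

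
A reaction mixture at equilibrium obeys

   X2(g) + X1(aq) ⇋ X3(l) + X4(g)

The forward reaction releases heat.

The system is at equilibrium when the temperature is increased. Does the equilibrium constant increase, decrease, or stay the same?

K depends on temperature via the van 't Hoff relation. The forward reaction is exothermic, so raising T decreases K.

decreases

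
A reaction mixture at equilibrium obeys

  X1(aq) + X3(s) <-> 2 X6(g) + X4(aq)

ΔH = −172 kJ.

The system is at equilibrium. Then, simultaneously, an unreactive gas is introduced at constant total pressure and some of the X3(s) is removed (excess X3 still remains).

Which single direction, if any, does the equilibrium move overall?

Adding inert gas at constant total pressure expands the volume and lowers every reacting partial pressure. With Δn_gas = 2 − 0 = +2, Q moves away from K toward the side with fewer gas moles, so the system shifts toward the side with more gas moles — to the right.
X3 is a pure solid; its activity is 1 regardless of amount, so Q is unaffected — no shift from this change.
Only the nonzero effect(s) matter; the net shift is to the right.

right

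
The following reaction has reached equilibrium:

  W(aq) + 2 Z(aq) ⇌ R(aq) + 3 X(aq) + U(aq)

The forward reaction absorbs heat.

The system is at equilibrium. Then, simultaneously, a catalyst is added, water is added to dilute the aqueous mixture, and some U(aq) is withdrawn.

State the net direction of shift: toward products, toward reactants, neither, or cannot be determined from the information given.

right

A catalyst speeds both forward and reverse rates equally; it changes neither Q nor K — no shift from this change.
Dilution lowers every aqueous concentration by the same factor. Δn_aq = 5 − 3 = +2, so the system shifts toward the side with more dissolved moles — to the right.
Removing U (aq), a product, drives the reaction to the right.
Only the nonzero effect(s) matter; the net shift is to the right.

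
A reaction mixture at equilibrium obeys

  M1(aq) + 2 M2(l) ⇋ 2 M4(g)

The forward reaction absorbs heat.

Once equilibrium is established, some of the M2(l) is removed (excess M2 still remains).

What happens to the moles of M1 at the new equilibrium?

unchanged

M2 is a pure liquid; its activity is 1 regardless of amount, so Q is unaffected — no shift from this change.
No net shift occurs, so the amount of M1 is unchanged.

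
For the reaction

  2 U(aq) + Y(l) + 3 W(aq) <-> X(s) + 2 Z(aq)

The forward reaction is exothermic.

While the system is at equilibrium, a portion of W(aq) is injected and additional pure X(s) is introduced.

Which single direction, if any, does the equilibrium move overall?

right

Adding W (aq), a reactant, drives the reaction to the right.
X is a pure solid; its activity is 1 regardless of amount, so Q is unaffected — no shift from this change.
Only the nonzero effect(s) matter; the net shift is to the right.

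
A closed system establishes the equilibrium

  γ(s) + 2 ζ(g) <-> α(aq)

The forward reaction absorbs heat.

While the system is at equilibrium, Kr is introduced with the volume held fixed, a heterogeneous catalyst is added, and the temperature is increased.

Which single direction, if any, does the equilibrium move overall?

At constant volume, adding an inert gas leaves every reacting species' partial pressure unchanged, so Q is unchanged — no shift from this change.
A catalyst speeds both forward and reverse rates equally; it changes neither Q nor K — no shift from this change.
The forward reaction is endothermic. Raising T favours the endothermic direction — shift to the right.
Only the nonzero effect(s) matter; the net shift is to the right.

right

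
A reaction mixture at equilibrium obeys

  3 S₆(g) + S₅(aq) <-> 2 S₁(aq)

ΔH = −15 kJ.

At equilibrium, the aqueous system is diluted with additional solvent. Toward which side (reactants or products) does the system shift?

right

Dilution lowers every aqueous concentration by the same factor. Δn_aq = 2 − 1 = +1, so the system shifts toward the side with more dissolved moles — to the right.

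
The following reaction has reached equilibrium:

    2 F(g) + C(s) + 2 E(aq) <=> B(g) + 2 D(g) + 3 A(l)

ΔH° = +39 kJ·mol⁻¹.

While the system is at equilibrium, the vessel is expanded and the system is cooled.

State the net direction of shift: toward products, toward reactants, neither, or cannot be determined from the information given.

Gas moles: reactants 2, products 3 (Δn_gas = +1). Expansion shifts the system toward the side with more moles of gas — to the right.
The forward reaction is endothermic. Lowering T favours the exothermic direction — shift to the left.
The individual effects push in opposite directions; without quantitative information the net direction cannot be determined.

cannot be determined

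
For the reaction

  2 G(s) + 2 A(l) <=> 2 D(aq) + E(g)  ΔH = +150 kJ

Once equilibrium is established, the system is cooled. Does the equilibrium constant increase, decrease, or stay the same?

decreases

K depends on temperature via the van 't Hoff relation. The forward reaction is endothermic, so lowering T decreases K.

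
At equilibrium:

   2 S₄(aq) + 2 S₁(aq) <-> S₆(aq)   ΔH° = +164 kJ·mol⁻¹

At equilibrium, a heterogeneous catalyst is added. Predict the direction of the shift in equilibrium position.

A catalyst speeds both forward and reverse rates equally; it changes neither Q nor K — no shift from this change.

no shift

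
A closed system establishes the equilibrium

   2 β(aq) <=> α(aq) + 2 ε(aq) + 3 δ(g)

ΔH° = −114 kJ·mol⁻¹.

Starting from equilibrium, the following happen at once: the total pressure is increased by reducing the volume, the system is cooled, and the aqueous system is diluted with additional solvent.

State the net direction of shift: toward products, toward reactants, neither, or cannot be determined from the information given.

cannot be determined

Gas moles: reactants 0, products 3 (Δn_gas = +3). Compression shifts the system toward the side with fewer moles of gas — to the left.
The forward reaction is exothermic. Lowering T favours the exothermic direction — shift to the right.
Dilution lowers every aqueous concentration by the same factor. Δn_aq = 3 − 2 = +1, so the system shifts toward the side with more dissolved moles — to the right.
The individual effects push in opposite directions; without quantitative information the net direction cannot be determined.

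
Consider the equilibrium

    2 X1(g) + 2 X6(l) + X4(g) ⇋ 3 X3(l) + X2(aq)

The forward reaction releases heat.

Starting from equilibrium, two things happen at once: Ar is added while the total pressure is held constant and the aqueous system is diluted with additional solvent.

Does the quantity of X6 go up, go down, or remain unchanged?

cannot be determined

Adding inert gas at constant total pressure expands the volume and lowers every reacting partial pressure. With Δn_gas = 0 − 3 = -3, Q moves away from K toward the side with fewer gas moles, so the system shifts toward the side with more gas moles — to the left.
Dilution lowers every aqueous concentration by the same factor. Δn_aq = 1 − 0 = +1, so the system shifts toward the side with more dissolved moles — to the right.
The two effects oppose each other, so the net shift — and hence the change in X6 — cannot be determined from the given information.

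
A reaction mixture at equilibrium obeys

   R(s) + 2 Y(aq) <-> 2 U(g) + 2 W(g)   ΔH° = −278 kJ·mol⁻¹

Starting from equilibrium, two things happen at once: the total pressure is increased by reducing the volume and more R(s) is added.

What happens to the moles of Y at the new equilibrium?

Gas moles: reactants 0, products 4 (Δn_gas = +4). Compression shifts the system toward the side with fewer moles of gas — to the left.
R is a pure solid; its activity is 1 regardless of amount, so Q is unaffected — no shift from this change.
The net shift is to the left. Y is a reactant, so its amount increases.

increases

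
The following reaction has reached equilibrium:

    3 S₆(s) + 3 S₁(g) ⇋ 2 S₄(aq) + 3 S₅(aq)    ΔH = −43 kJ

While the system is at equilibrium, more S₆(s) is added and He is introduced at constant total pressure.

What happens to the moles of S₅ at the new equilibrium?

S₆ is a pure solid; its activity is 1 regardless of amount, so Q is unaffected — no shift from this change.
Adding inert gas at constant total pressure expands the volume and lowers every reacting partial pressure. With Δn_gas = 0 − 3 = -3, Q moves away from K toward the side with fewer gas moles, so the system shifts toward the side with more gas moles — to the left.
The net shift is to the left. S₅ is a product, so its amount decreases.

decreases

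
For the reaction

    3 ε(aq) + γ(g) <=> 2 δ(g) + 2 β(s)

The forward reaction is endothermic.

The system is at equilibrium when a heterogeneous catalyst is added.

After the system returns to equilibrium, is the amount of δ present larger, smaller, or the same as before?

A catalyst speeds both forward and reverse rates equally; it changes neither Q nor K — no shift from this change.
No net shift occurs, so the amount of δ is unchanged.

unchanged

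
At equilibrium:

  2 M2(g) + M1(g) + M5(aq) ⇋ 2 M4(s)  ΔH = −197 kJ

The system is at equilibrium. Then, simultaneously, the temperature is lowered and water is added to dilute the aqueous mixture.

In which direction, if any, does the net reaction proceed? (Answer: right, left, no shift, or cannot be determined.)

The forward reaction is exothermic. Lowering T favours the exothermic direction — shift to the right.
Dilution lowers every aqueous concentration by the same factor. Δn_aq = 0 − 1 = -1, so the system shifts toward the side with more dissolved moles — to the left.
The individual effects push in opposite directions; without quantitative information the net direction cannot be determined.

cannot be determined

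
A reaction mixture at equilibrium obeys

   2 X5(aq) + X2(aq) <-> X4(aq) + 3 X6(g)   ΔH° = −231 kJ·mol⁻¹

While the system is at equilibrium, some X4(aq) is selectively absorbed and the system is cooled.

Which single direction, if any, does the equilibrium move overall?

Removing X4 (aq), a product, drives the reaction to the right.
The forward reaction is exothermic. Lowering T favours the exothermic direction — shift to the right.
All effects act in the same direction — net shift to the right.

right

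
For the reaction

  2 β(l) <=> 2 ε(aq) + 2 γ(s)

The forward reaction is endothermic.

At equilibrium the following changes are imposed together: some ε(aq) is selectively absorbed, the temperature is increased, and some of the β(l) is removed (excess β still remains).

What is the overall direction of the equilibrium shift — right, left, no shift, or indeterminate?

Removing ε (aq), a product, drives the reaction to the right.
The forward reaction is endothermic. Raising T favours the endothermic direction — shift to the right.
β is a pure liquid; its activity is 1 regardless of amount, so Q is unaffected — no shift from this change.
Only the nonzero effect(s) matter; the net shift is to the right.

right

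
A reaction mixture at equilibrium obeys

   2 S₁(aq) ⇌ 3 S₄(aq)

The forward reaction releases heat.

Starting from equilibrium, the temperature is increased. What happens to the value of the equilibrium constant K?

K depends on temperature via the van 't Hoff relation. The forward reaction is exothermic, so raising T decreases K.

decreases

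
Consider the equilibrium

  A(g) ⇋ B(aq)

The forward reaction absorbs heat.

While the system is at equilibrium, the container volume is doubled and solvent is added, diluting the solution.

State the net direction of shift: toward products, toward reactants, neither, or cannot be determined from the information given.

cannot be determined

Gas moles: reactants 1, products 0 (Δn_gas = -1). Expansion shifts the system toward the side with more moles of gas — to the left.
Dilution lowers every aqueous concentration by the same factor. Δn_aq = 1 − 0 = +1, so the system shifts toward the side with more dissolved moles — to the right.
The individual effects push in opposite directions; without quantitative information the net direction cannot be determined.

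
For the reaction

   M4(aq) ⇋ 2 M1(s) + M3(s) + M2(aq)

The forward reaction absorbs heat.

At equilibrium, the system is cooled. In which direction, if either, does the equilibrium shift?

The forward reaction is endothermic. Lowering T favours the exothermic direction — shift to the left.

left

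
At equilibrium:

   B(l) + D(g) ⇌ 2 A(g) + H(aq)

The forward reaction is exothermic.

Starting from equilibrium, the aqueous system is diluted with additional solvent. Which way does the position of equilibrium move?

Dilution lowers every aqueous concentration by the same factor. Δn_aq = 1 − 0 = +1, so the system shifts toward the side with more dissolved moles — to the right.

right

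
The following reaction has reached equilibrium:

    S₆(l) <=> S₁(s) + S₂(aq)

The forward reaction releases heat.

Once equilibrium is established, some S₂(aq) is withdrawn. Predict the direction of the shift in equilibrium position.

right

Removing S₂ (aq), a product, drives the reaction to the right.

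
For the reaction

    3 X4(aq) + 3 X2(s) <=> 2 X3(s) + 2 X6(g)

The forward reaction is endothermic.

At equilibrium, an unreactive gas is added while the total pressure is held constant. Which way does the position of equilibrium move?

Adding inert gas at constant total pressure expands the volume and lowers every reacting partial pressure. With Δn_gas = 2 − 0 = +2, Q moves away from K toward the side with fewer gas moles, so the system shifts toward the side with more gas moles — to the right.

right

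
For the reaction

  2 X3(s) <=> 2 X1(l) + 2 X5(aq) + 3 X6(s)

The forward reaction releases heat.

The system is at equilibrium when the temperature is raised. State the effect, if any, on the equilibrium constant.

decreases

K depends on temperature via the van 't Hoff relation. The forward reaction is exothermic, so raising T decreases K.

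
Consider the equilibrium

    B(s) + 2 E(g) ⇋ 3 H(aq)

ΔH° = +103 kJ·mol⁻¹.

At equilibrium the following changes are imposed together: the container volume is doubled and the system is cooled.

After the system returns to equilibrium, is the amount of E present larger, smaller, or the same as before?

increases

Gas moles: reactants 2, products 0 (Δn_gas = -2). Expansion shifts the system toward the side with more moles of gas — to the left.
The forward reaction is endothermic. Lowering T favours the exothermic direction — shift to the left.
The net shift is to the left. E is a reactant, so its amount increases.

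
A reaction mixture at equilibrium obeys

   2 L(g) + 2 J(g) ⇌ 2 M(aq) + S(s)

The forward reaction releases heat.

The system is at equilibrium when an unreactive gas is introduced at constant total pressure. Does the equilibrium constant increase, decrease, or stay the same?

unchanged

The equilibrium constant depends only on temperature. This perturbation may move the position of equilibrium, but since T is unchanged, K itself is unchanged.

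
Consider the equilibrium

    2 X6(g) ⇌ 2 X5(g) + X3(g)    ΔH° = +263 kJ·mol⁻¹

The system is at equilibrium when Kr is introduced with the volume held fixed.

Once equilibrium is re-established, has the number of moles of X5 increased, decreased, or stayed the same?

At constant volume, adding an inert gas leaves every reacting species' partial pressure unchanged, so Q is unchanged — no shift from this change.
No net shift occurs, so the amount of X5 is unchanged.

unchanged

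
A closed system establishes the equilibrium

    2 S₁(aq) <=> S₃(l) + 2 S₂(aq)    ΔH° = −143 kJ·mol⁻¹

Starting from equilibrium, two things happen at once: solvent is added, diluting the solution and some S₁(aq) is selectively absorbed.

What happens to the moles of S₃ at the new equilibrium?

Dilution scales every aqueous concentration by the same factor. Δn_aq = 2 − 2 = 0, so Q is unchanged — no shift.
Removing S₁ (aq), a reactant, drives the reaction to the left.
The net shift is to the left. S₃ is a product, so its amount decreases.

decreases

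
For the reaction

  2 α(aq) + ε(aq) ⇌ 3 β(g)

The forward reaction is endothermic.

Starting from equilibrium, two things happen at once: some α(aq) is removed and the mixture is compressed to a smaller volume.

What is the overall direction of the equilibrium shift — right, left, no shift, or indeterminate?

Removing α (aq), a reactant, drives the reaction to the left.
Gas moles: reactants 0, products 3 (Δn_gas = +3). Compression shifts the system toward the side with fewer moles of gas — to the left.
All effects act in the same direction — net shift to the left.

left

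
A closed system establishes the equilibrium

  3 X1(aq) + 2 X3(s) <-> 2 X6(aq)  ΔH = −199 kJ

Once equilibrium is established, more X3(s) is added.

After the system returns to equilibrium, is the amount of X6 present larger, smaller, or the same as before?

X3 is a pure solid; its activity is 1 regardless of amount, so Q is unaffected — no shift from this change.
No net shift occurs, so the amount of X6 is unchanged.

unchanged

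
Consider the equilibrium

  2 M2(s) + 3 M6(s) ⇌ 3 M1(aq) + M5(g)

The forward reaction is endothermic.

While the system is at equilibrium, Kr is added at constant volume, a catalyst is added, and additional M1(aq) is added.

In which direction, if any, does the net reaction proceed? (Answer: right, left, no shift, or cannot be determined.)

left

At constant volume, adding an inert gas leaves every reacting species' partial pressure unchanged, so Q is unchanged — no shift from this change.
A catalyst speeds both forward and reverse rates equally; it changes neither Q nor K — no shift from this change.
Adding M1 (aq), a product, drives the reaction to the left.
Only the nonzero effect(s) matter; the net shift is to the left.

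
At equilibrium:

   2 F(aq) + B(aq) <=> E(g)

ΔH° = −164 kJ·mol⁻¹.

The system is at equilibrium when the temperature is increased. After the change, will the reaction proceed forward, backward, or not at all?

The forward reaction is exothermic. Raising T favours the endothermic direction — shift to the left.

left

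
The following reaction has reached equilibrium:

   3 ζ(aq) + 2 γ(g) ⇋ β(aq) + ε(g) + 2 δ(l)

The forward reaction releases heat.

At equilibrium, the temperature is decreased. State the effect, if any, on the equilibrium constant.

K depends on temperature via the van 't Hoff relation. The forward reaction is exothermic, so lowering T increases K.

increases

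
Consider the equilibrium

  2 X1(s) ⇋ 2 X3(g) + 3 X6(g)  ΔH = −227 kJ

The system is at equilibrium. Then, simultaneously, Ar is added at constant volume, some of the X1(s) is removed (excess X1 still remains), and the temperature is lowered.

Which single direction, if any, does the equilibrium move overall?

At constant volume, adding an inert gas leaves every reacting species' partial pressure unchanged, so Q is unchanged — no shift from this change.
X1 is a pure solid; its activity is 1 regardless of amount, so Q is unaffected — no shift from this change.
The forward reaction is exothermic. Lowering T favours the exothermic direction — shift to the right.
Only the nonzero effect(s) matter; the net shift is to the right.

right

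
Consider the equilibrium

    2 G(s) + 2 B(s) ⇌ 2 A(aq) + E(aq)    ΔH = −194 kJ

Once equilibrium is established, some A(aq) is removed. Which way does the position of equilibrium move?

right

Removing A (aq), a product, drives the reaction to the right.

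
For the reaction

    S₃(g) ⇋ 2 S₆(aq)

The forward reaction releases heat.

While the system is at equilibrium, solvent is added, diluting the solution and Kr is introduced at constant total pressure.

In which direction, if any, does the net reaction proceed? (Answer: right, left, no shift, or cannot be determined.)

Dilution lowers every aqueous concentration by the same factor. Δn_aq = 2 − 0 = +2, so the system shifts toward the side with more dissolved moles — to the right.
Adding inert gas at constant total pressure expands the volume and lowers every reacting partial pressure. With Δn_gas = 0 − 1 = -1, Q moves away from K toward the side with fewer gas moles, so the system shifts toward the side with more gas moles — to the left.
The individual effects push in opposite directions; without quantitative information the net direction cannot be determined.

cannot be determined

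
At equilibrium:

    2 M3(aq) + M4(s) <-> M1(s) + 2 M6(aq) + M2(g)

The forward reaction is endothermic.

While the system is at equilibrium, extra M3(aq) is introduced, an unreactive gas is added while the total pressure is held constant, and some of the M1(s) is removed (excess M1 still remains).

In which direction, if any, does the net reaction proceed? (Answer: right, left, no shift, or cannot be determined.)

right

Adding M3 (aq), a reactant, drives the reaction to the right.
Adding inert gas at constant total pressure expands the volume and lowers every reacting partial pressure. With Δn_gas = 1 − 0 = +1, Q moves away from K toward the side with fewer gas moles, so the system shifts toward the side with more gas moles — to the right.
M1 is a pure solid; its activity is 1 regardless of amount, so Q is unaffected — no shift from this change.
Only the nonzero effect(s) matter; the net shift is to the right.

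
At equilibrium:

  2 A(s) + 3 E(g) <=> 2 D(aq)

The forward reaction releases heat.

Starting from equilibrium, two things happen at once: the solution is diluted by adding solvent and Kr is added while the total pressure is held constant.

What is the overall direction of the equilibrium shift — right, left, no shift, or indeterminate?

cannot be determined

Dilution lowers every aqueous concentration by the same factor. Δn_aq = 2 − 0 = +2, so the system shifts toward the side with more dissolved moles — to the right.
Adding inert gas at constant total pressure expands the volume and lowers every reacting partial pressure. With Δn_gas = 0 − 3 = -3, Q moves away from K toward the side with fewer gas moles, so the system shifts toward the side with more gas moles — to the left.
The individual effects push in opposite directions; without quantitative information the net direction cannot be determined.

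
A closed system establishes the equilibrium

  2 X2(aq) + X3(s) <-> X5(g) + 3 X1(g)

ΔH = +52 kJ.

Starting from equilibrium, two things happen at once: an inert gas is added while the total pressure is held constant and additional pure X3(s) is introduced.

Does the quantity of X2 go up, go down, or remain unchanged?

decreases

Adding inert gas at constant total pressure expands the volume and lowers every reacting partial pressure. With Δn_gas = 4 − 0 = +4, Q moves away from K toward the side with fewer gas moles, so the system shifts toward the side with more gas moles — to the right.
X3 is a pure solid; its activity is 1 regardless of amount, so Q is unaffected — no shift from this change.
The net shift is to the right. X2 is a reactant, so its amount decreases.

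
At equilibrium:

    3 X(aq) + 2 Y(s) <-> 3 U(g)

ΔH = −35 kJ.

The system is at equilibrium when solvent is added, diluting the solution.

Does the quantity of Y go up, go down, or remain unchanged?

Dilution lowers every aqueous concentration by the same factor. Δn_aq = 0 − 3 = -3, so the system shifts toward the side with more dissolved moles — to the left.
The net shift is to the left. Y is a reactant, so its amount increases.

increases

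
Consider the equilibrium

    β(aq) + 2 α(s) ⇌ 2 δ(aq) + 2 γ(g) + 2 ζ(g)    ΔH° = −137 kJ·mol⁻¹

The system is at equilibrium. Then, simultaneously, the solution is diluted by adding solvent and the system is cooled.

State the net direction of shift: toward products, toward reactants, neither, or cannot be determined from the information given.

Dilution lowers every aqueous concentration by the same factor. Δn_aq = 2 − 1 = +1, so the system shifts toward the side with more dissolved moles — to the right.
The forward reaction is exothermic. Lowering T favours the exothermic direction — shift to the right.
All effects act in the same direction — net shift to the right.

right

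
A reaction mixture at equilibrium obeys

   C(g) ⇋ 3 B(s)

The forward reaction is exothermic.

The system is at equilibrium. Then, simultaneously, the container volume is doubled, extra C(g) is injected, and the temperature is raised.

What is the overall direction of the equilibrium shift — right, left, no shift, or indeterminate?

cannot be determined

Gas moles: reactants 1, products 0 (Δn_gas = -1). Expansion shifts the system toward the side with more moles of gas — to the left.
Adding C (g), a reactant, drives the reaction to the right.
The forward reaction is exothermic. Raising T favours the endothermic direction — shift to the left.
The individual effects push in opposite directions; without quantitative information the net direction cannot be determined.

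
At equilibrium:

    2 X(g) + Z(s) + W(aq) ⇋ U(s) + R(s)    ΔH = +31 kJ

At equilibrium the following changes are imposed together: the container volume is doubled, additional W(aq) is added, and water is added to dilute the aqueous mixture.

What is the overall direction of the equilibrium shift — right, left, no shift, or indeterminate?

Gas moles: reactants 2, products 0 (Δn_gas = -2). Expansion shifts the system toward the side with more moles of gas — to the left.
Adding W (aq), a reactant, drives the reaction to the right.
Dilution lowers every aqueous concentration by the same factor. Δn_aq = 0 − 1 = -1, so the system shifts toward the side with more dissolved moles — to the left.
The individual effects push in opposite directions; without quantitative information the net direction cannot be determined.

cannot be determined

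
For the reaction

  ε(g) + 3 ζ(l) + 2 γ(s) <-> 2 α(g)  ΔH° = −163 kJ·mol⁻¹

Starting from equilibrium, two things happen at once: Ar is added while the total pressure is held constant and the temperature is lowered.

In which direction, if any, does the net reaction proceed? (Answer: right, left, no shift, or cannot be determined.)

Adding inert gas at constant total pressure expands the volume and lowers every reacting partial pressure. With Δn_gas = 2 − 1 = +1, Q moves away from K toward the side with fewer gas moles, so the system shifts toward the side with more gas moles — to the right.
The forward reaction is exothermic. Lowering T favours the exothermic direction — shift to the right.
All effects act in the same direction — net shift to the right.

right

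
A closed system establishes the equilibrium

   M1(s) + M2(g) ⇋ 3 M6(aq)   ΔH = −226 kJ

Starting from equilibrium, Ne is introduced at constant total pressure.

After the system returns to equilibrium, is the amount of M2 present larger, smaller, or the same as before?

Adding inert gas at constant total pressure expands the volume and lowers every reacting partial pressure. With Δn_gas = 0 − 1 = -1, Q moves away from K toward the side with fewer gas moles, so the system shifts toward the side with more gas moles — to the left.
The net shift is to the left. M2 is a reactant, so its amount increases.

increases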